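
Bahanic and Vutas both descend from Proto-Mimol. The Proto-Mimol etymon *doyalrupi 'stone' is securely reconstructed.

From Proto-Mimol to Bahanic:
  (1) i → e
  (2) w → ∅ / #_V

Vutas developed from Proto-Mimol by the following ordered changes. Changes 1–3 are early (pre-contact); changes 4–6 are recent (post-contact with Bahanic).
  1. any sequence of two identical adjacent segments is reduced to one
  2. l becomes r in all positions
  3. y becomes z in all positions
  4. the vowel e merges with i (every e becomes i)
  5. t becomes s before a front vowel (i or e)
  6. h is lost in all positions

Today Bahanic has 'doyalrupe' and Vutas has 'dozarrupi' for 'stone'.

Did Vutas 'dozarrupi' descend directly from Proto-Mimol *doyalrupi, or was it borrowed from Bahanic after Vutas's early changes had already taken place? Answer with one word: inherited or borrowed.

inherited

If inherited, *doyalrupi would pass through all of Vutas's changes:
Vutas: *doyalrupi > doyarrupi > dozarrupi  (by unconditioned shift, unconditioned shift)
If borrowed from Bahanic 'doyalrupe' after the early changes, it would undergo only the recent ones:
  rule 4 (vowel merger): doyalrupe → doyalrupi
  rule 5 (palatalisation): no change (doyalrupi)
  rule 6 (h-loss): no change (doyalrupi)
  ⇒ as a loan: doyalrupi
Vutas 'dozarrupi' matches the inherited outcome exactly, so it is an inherited cognate, not a loan.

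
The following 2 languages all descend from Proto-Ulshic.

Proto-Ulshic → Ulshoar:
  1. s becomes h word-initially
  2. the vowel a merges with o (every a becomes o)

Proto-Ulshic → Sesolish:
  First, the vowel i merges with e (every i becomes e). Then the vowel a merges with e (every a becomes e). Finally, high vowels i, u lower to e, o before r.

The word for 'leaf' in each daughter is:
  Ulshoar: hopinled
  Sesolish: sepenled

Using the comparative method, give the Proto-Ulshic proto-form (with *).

*sapinled

Position 4: Ulshoar has i, Sesolish has e. Ulshoar preserves i here (none of its changes turn any other segment into i), so the proto-segment is *i.
Position 2: Ulshoar has o, Sesolish has e. Taking the neighbouring segments as reconstructed: Ulshoar o could go back to *a or *o; Sesolish e could go back to *a or *e or *i — the one source consistent with every daughter is *a.
Position 1: Ulshoar has h, Sesolish has s. Sesolish preserves s here (none of its changes turn any other segment into s), so the proto-segment is *s.
Continuing position by position gives *sapinled; check it forward:
Ulshoar: *sapinled
  sapinled → hapinled   [debuccalisation]
  hapinled → hopinled   [vowel merger]
  giving Ulshoar hopinled.
Sesolish: *sapinled
  sapinled → sapenled   [vowel merger]
  sapenled → sepenled   [vowel merger]
  sepenled (rule 3 does not apply)
  giving Sesolish sepenled.
Only *sapinled yields all of Ulshoar hopinled, Sesolish sepenled.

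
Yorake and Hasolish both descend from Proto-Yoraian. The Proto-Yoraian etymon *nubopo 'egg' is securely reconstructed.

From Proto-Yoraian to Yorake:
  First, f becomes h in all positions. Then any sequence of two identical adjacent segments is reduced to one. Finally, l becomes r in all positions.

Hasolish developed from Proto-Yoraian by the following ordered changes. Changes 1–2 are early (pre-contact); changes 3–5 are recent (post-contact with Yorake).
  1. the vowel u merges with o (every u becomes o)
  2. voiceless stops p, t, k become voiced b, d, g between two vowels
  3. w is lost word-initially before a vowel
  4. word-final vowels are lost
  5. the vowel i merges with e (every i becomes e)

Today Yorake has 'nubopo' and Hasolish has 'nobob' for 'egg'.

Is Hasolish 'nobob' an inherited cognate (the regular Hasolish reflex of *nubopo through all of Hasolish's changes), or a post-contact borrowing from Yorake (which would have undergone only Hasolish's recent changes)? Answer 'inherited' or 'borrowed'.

inherited

If inherited, *nubopo would pass through all of Hasolish's changes:
Hasolish: *nubopo > nobopo > nobobo > nobob  (by vowel merger, intervocalic voicing, apocope)
If borrowed from Yorake 'nubopo' after the early changes, it would undergo only the recent ones:
  rule 3 (glide loss): no change (nubopo)
  rule 4 (apocope): nubopo → nubop
  rule 5 (vowel merger): no change (nubop)
  ⇒ as a loan: nubop
Hasolish 'nobob' matches the inherited outcome exactly, so it is an inherited cognate, not a loan.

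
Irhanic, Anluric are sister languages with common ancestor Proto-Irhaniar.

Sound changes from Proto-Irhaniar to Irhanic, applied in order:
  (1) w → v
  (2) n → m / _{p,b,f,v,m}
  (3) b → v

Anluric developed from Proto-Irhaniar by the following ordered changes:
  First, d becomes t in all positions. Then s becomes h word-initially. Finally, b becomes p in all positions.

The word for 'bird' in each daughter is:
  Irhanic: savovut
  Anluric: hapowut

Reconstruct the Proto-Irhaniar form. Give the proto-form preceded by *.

Position 3: Irhanic has v, Anluric has p. Taking the neighbouring segments as reconstructed: Irhanic v could go back to *b or *v or *w; Anluric p could go back to *p or *b — the one source consistent with every daughter is *b.
Position 5: Irhanic has v, Anluric has w. Anluric preserves w here (none of its changes turn any other segment into w), so the proto-segment is *w.
This points to *sabowut. Verify forward in each daughter:
Irhanic: start from *sabowut.
  rule 1 (unconditioned shift): sabowut → sabovut
  rule 2: no change — sabovut
  rule 3 (unconditioned shift): sabovut → savovut
  ⇒ Irhanic savovut
Anluric: start from *sabowut.
  rule 1: no change — sabowut
  rule 2 (debuccalisation): sabowut → habowut
  rule 3 (unconditioned shift): habowut → hapowut
  ⇒ Anluric hapowut
No other proto-form is consistent with every reflex, so the reconstruction is *sabowut.

*sabowut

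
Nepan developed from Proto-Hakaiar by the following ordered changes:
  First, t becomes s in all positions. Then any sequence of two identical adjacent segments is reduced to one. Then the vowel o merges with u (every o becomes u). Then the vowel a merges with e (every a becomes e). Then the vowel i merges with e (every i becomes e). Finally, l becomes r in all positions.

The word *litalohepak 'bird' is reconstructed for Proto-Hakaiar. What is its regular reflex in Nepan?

reseruhepek

Nepan: *litalohepak > lisalohepak > lisaluhepak > liseluhepek > leseluhepek > reseruhepek  (by unconditioned shift, vowel merger, vowel merger, vowel merger, unconditioned shift)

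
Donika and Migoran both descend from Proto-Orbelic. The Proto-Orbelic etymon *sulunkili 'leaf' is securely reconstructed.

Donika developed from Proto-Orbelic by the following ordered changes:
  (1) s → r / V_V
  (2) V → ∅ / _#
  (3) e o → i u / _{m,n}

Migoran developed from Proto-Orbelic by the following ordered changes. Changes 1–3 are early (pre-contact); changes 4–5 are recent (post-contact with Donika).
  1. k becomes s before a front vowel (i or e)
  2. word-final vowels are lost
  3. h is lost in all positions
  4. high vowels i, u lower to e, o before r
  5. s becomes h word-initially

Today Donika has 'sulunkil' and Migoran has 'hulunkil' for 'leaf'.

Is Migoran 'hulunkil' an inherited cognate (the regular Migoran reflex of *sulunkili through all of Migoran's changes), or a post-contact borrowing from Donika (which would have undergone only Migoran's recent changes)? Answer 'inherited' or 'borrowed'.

borrowed

If inherited, *sulunkili would pass through all of Migoran's changes:
Migoran: *sulunkili
  sulunkili → sulunsili   [palatalisation]
  sulunsili → sulunsil   [apocope]
  sulunsil (rule 3 does not apply)
  sulunsil (rule 4 does not apply)
  sulunsil → hulunsil   [debuccalisation]
  giving Migoran hulunsil.
If borrowed from Donika 'sulunkil' after the early changes, it would undergo only the recent ones:
  rule 4 (pre-rhotic lowering): no change (sulunkil)
  rule 5 (debuccalisation): sulunkil → hulunkil
  ⇒ as a loan: hulunkil
Migoran 'hulunkil' matches the loan outcome 'hulunkil', not the inherited 'hulunsil' — it skipped the early Migoran changes, so it was borrowed from Donika.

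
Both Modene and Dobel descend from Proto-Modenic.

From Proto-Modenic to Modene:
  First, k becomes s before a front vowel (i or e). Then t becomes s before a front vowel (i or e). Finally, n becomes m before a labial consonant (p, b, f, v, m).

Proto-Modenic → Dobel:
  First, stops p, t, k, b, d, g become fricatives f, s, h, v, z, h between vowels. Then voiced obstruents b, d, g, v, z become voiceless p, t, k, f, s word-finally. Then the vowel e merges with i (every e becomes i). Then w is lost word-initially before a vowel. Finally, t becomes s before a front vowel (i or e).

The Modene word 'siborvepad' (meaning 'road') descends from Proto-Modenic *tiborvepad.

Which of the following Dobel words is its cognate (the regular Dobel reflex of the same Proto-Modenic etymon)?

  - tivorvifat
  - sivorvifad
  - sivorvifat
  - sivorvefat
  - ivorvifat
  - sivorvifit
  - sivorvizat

sivorvifat

Dobel: *tiborvepad > tivorvefad > tivorvefat > tivorvifat > sivorvifat  (by intervocalic lenition, final devoicing, vowel merger, palatalisation)
Among the options, 'sivorvifat' alone shows every Dobel change applied in order.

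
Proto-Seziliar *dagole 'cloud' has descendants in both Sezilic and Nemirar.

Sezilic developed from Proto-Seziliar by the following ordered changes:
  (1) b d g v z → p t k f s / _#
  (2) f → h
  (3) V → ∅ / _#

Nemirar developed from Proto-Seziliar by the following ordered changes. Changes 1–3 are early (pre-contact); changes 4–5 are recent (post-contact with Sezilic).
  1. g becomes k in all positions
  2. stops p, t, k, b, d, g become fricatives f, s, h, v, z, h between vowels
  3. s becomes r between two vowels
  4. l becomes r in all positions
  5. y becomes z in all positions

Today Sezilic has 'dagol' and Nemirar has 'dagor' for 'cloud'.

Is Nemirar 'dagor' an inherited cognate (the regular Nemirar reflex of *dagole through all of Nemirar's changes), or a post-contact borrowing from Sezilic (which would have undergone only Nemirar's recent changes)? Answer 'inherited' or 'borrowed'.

If inherited, *dagole would pass through all of Nemirar's changes:
Nemirar: *dagole
  dagole → dakole   [unconditioned shift]
  dakole → dahole   [intervocalic lenition]
  dahole (rule 3 does not apply)
  dahole → dahore   [unconditioned shift]
  dahore (rule 5 does not apply)
  giving Nemirar dahore.
If borrowed from Sezilic 'dagol' after the early changes, it would undergo only the recent ones:
  rule 4 (unconditioned shift): dagol → dagor
  rule 5 (unconditioned shift): no change (dagor)
  ⇒ as a loan: dagor
Nemirar 'dagor' matches the loan outcome 'dagor', not the inherited 'dahore' — it skipped the early Nemirar changes, so it was borrowed from Sezilic.

borrowed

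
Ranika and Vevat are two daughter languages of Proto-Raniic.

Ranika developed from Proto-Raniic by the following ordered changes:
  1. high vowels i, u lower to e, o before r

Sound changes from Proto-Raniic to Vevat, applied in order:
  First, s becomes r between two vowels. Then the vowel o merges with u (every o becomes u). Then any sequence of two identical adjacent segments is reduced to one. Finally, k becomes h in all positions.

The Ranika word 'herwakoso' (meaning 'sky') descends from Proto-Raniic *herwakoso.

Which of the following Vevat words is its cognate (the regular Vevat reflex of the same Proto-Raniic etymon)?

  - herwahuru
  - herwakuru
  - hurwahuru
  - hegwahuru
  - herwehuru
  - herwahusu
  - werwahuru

herwahuru

Vevat: *herwakoso
  herwakoso → herwakoro   [rhotacism]
  herwakoro → herwakuru   [vowel merger]
  herwakuru (rule 3 does not apply)
  herwakuru → herwahuru   [unconditioned shift]
  giving Vevat herwahuru.
Among the options, 'herwahuru' alone shows every Vevat change applied in order.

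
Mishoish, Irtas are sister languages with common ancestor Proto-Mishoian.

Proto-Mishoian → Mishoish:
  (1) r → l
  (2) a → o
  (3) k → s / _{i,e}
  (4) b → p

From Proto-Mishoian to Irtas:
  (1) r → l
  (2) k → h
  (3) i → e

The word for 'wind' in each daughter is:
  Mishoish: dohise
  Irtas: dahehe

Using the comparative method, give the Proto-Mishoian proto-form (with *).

Position 2: Mishoish has o, Irtas has a. Irtas preserves a here (none of its changes turn any other segment into a), so the proto-segment is *a.
Position 5: Mishoish has s, Irtas has h. Taking the neighbouring segments as reconstructed: Mishoish s could go back to *k or *s; Irtas h could go back to *k or *h — the one source consistent with every daughter is *k.
Continuing position by position gives *dahike; check it forward:
Mishoish: *dahike > dohike > dohise  (by vowel merger, palatalisation)
Irtas: *dahike
  dahike (rule 1 does not apply)
  dahike → dahihe   [unconditioned shift]
  dahihe → dahehe   [vowel merger]
  giving Irtas dahehe.
Only *dahike yields all of Mishoish dohise, Irtas dahehe.

*dahike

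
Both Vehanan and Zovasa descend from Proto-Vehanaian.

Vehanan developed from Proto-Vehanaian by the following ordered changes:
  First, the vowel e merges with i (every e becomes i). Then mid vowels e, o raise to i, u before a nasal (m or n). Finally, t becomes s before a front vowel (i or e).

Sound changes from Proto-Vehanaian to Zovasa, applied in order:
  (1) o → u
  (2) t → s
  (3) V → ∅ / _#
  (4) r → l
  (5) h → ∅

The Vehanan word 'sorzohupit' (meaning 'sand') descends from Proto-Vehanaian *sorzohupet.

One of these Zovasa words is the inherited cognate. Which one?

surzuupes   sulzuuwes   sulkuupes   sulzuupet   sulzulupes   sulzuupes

Zovasa: start from *sorzohupet.
  rule 1 (vowel merger): sorzohupet → surzuhupet
  rule 2 (unconditioned shift): surzuhupet → surzuhupes
  rule 3: no change — surzuhupes
  rule 4 (unconditioned shift): surzuhupes → sulzuhupes
  rule 5 (h-loss): sulzuhupes → sulzuupes
  ⇒ Zovasa sulzuupes
The other candidates each miss or misapply at least one Zovasa change.

sulzuupes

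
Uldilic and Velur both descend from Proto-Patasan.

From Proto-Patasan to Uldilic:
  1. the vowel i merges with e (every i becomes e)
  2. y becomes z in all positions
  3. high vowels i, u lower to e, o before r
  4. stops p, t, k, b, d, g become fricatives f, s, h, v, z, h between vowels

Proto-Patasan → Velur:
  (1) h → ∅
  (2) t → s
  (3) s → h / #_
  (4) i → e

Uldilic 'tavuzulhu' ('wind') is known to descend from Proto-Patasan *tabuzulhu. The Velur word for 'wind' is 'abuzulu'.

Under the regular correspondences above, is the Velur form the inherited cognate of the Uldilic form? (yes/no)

no

Derive the expected Velur reflex of *tabuzulhu:
Velur: start from *tabuzulhu.
  rule 1 (h-loss): tabuzulhu → tabuzulu
  rule 2 (unconditioned shift): tabuzulu → sabuzulu
  rule 3 (debuccalisation): sabuzulu → habuzulu
  rule 4: no change — habuzulu
  ⇒ Velur habuzulu
The regular Velur reflex would be 'habuzulu', but the attested form is 'abuzulu'. The correspondence is irregular, so they are not cognates (the Velur form has a different source).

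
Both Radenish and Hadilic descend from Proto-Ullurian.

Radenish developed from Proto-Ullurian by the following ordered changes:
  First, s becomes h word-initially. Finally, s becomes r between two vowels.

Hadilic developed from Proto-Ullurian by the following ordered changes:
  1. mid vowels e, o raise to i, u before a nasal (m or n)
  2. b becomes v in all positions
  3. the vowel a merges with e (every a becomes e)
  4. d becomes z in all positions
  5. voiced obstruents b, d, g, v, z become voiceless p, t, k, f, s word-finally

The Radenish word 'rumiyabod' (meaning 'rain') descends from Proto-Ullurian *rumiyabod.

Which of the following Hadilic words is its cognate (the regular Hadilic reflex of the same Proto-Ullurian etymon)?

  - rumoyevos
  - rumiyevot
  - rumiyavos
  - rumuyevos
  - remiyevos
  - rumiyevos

rumiyevos

Hadilic: start from *rumiyabod.
  rule 1: no change — rumiyabod
  rule 2 (unconditioned shift): rumiyabod → rumiyavod
  rule 3 (vowel merger): rumiyavod → rumiyevod
  rule 4 (unconditioned shift): rumiyevod → rumiyevoz
  rule 5 (final devoicing): rumiyevoz → rumiyevos
  ⇒ Hadilic rumiyevos
Among the options, 'rumiyevos' alone shows every Hadilic change applied in order.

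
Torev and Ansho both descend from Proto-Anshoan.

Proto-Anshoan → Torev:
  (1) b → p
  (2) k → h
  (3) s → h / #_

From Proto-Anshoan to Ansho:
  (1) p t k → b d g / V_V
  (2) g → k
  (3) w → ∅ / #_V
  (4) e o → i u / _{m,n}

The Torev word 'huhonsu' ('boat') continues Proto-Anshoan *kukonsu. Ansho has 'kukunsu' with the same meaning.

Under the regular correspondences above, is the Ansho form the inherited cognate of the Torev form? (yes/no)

Derive the expected Ansho reflex of *kukonsu:
Ansho: start from *kukonsu.
  rule 1 (intervocalic voicing): kukonsu → kugonsu
  rule 2 (unconditioned shift): kugonsu → kukonsu
  rule 3: no change — kukonsu
  rule 4 (pre-nasal raising): kukonsu → kukunsu
  ⇒ Ansho kukunsu
Ansho 'kukunsu' matches the regular reflex exactly, so the pair is cognate.

yes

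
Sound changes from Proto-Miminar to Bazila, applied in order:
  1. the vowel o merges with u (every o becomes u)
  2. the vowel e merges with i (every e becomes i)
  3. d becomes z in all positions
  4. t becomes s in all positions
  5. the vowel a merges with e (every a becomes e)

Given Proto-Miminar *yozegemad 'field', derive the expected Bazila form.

Bazila: *yozegemad
  yozegemad → yuzegemad   [vowel merger]
  yuzegemad → yuzigimad   [vowel merger]
  yuzigimad → yuzigimaz   [unconditioned shift]
  yuzigimaz (rule 4 does not apply)
  yuzigimaz → yuzigimez   [vowel merger]
  giving Bazila yuzigimez.

yuzigimez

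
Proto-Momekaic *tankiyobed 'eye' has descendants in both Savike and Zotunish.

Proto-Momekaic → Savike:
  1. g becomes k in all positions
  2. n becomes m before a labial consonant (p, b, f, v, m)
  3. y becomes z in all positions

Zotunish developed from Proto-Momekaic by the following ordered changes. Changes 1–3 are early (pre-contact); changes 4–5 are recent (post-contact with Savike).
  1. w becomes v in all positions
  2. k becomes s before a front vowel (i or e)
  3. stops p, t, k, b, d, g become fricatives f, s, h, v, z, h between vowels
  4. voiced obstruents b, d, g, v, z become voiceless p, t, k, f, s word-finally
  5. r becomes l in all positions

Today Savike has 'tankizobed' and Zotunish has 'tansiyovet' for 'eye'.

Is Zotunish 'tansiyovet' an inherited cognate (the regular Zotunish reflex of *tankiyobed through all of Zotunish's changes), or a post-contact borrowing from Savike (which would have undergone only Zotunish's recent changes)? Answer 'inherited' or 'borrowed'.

If inherited, *tankiyobed would pass through all of Zotunish's changes:
Zotunish: *tankiyobed > tansiyobed > tansiyoved > tansiyovet  (by palatalisation, intervocalic lenition, final devoicing)
If borrowed from Savike 'tankizobed' after the early changes, it would undergo only the recent ones:
  rule 4 (final devoicing): tankizobed → tankizobet
  rule 5 (unconditioned shift): no change (tankizobet)
  ⇒ as a loan: tankizobet
Zotunish 'tansiyovet' matches the inherited outcome exactly, so it is an inherited cognate, not a loan.

inherited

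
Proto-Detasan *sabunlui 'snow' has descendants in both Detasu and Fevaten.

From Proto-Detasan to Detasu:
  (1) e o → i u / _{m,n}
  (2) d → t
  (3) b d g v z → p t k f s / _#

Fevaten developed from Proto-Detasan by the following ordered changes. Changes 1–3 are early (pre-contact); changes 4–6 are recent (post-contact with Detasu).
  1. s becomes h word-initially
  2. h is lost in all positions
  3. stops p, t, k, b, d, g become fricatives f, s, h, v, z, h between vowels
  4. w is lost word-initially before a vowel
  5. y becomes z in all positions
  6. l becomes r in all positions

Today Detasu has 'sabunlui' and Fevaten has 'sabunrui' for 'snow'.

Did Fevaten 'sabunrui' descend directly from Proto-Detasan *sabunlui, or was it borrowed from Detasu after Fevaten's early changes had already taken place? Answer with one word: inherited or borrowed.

If inherited, *sabunlui would pass through all of Fevaten's changes:
Fevaten: *sabunlui
  sabunlui → habunlui   [debuccalisation]
  habunlui → abunlui   [h-loss]
  abunlui → avunlui   [intervocalic lenition]
  avunlui (rule 4 does not apply)
  avunlui (rule 5 does not apply)
  avunlui → avunrui   [unconditioned shift]
  giving Fevaten avunrui.
If borrowed from Detasu 'sabunlui' after the early changes, it would undergo only the recent ones:
  rule 4 (glide loss): no change (sabunlui)
  rule 5 (unconditioned shift): no change (sabunlui)
  rule 6 (unconditioned shift): sabunlui → sabunrui
  ⇒ as a loan: sabunrui
Fevaten 'sabunrui' matches the loan outcome 'sabunrui', not the inherited 'avunrui' — it skipped the early Fevaten changes, so it was borrowed from Detasu.

borrowed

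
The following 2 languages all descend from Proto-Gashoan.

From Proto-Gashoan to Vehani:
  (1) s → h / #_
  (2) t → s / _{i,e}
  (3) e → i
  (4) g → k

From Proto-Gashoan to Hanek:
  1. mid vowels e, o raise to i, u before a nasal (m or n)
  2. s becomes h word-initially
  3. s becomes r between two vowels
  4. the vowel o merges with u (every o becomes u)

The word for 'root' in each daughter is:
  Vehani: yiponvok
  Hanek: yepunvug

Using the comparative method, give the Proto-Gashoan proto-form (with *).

Position 7: Vehani has o, Hanek has u. Vehani preserves o here (none of its changes turn any other segment into o), so the proto-segment is *o.
Position 8: Vehani has k, Hanek has g. Hanek preserves g here (none of its changes turn any other segment into g), so the proto-segment is *g.
Position 4: Vehani has o, Hanek has u. Vehani preserves o here (none of its changes turn any other segment into o), so the proto-segment is *o.
Continuing position by position gives *yeponvog; check it forward:
Vehani: *yeponvog
  yeponvog (rule 1 does not apply)
  yeponvog (rule 2 does not apply)
  yeponvog → yiponvog   [vowel merger]
  yiponvog → yiponvok   [unconditioned shift]
  giving Vehani yiponvok.
Hanek: *yeponvog
  yeponvog → yepunvog   [pre-nasal raising]
  yepunvog (rule 2 does not apply)
  yepunvog (rule 3 does not apply)
  yepunvog → yepunvug   [vowel merger]
  giving Hanek yepunvug.
Only *yeponvog yields all of Vehani yiponvok, Hanek yepunvug.

*yeponvog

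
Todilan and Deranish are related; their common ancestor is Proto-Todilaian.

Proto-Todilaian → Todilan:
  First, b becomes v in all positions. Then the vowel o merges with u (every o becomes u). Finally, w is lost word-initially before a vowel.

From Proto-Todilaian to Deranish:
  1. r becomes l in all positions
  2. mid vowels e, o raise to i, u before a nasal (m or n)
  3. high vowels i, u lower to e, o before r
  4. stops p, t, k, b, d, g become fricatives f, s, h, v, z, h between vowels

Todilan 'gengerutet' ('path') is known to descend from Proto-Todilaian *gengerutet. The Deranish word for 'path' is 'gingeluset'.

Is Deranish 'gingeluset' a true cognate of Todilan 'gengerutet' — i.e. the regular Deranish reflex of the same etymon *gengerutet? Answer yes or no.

Derive the expected Deranish reflex of *gengerutet:
Deranish: start from *gengerutet.
  rule 1 (unconditioned shift): gengerutet → gengelutet
  rule 2 (pre-nasal raising): gengelutet → gingelutet
  rule 3: no change — gingelutet
  rule 4 (intervocalic lenition): gingelutet → gingeluset
  ⇒ Deranish gingeluset
Deranish 'gingeluset' matches the regular reflex exactly, so the pair is cognate.

yes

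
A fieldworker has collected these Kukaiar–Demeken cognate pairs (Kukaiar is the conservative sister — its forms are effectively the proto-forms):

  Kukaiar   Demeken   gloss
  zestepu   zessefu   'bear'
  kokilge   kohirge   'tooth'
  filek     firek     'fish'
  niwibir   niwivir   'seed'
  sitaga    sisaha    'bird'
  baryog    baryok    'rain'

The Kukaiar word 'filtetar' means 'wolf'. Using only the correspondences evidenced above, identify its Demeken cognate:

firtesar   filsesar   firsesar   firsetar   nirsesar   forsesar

firsesar

kokilge ~ kohirge — Kukaiar l corresponds to Demeken r after a vowel, before a consonant other than r, m, n, p, b, f, v.
zestepu ~ zessefu — Kukaiar t corresponds to Demeken s after a consonant, before a front vowel.
sitaga ~ sisaha — Kukaiar t corresponds to Demeken s between vowels (before a back vowel).
Applying these to Kukaiar 'filtetar':
  filtetar → firtetar   (l→r after a vowel, before a consonant other than r, m, n, p, b, f, v)
  firtetar → firsetar   (t→s after a consonant, before a front vowel)
  firsetar → firsesar   (t→s between vowels (before a back vowel))
So the Demeken cognate is 'firsesar'.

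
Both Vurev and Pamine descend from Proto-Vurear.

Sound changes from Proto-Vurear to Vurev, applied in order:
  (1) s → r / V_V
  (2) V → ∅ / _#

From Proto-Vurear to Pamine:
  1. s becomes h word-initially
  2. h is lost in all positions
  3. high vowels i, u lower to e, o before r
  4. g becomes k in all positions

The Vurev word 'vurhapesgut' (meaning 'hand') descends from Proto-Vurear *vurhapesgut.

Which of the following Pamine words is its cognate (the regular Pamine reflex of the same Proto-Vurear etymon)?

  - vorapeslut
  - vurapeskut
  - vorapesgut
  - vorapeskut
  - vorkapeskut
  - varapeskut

Pamine: *vurhapesgut > vurapesgut > vorapesgut > vorapeskut  (by h-loss, pre-rhotic lowering, unconditioned shift)
Only 'vorapeskut' matches the regular Pamine development of *vurhapesgut.

vorapeskut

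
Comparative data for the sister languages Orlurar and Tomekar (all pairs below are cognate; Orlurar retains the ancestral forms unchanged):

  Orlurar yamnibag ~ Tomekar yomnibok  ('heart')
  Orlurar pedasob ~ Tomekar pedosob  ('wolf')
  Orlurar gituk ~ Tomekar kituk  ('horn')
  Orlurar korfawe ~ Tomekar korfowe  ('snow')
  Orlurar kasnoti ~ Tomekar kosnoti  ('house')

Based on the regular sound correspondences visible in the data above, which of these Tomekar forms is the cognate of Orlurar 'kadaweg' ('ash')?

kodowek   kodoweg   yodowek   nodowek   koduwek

yamnibag ~ yomnibok, pedasob ~ pedosob — Orlurar a corresponds to Tomekar o after a consonant, before a consonant other than r, m, n, p, b, f, v.
yamnibag ~ yomnibok — Orlurar g corresponds to Tomekar k word-finally.
Applying these to Orlurar 'kadaweg':
  kadaweg → kodaweg   (a→o after a consonant, before a consonant other than r, m, n, p, b, f, v)
  kodaweg → kodoweg   (a→o after a consonant, before a consonant other than r, m, n, p, b, f, v)
  kodoweg → kodowek   (g→k word-finally)
So the Tomekar cognate is 'kodowek'.

kodowek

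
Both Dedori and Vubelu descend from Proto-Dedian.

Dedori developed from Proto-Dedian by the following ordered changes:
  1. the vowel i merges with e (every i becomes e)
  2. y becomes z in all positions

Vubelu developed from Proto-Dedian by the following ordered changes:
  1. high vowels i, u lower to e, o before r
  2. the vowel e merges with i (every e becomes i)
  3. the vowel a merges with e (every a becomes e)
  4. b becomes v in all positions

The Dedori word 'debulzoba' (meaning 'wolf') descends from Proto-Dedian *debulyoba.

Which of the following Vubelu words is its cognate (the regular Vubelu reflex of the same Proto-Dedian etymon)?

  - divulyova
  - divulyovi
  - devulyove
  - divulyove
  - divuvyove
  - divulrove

Vubelu: *debulyoba
  debulyoba (rule 1 does not apply)
  debulyoba → dibulyoba   [vowel merger]
  dibulyoba → dibulyobe   [vowel merger]
  dibulyobe → divulyove   [unconditioned shift]
  giving Vubelu divulyove.

divulyove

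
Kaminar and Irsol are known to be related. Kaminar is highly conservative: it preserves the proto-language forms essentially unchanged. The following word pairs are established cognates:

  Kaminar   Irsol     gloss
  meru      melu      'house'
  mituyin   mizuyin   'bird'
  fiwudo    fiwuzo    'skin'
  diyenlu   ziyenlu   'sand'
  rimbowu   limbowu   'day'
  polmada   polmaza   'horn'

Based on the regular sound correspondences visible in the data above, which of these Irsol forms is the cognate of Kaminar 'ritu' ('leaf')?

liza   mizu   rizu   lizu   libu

lizu

rimbowu ~ limbowu — Kaminar r corresponds to Irsol l word-initially before a front vowel.
mituyin ~ mizuyin — Kaminar t corresponds to Irsol z between vowels (before a back vowel).
Applying these to Kaminar 'ritu':
  ritu → litu   (r→l word-initially before a front vowel)
  litu → lizu   (t→z between vowels (before a back vowel))
So the Irsol cognate is 'lizu'.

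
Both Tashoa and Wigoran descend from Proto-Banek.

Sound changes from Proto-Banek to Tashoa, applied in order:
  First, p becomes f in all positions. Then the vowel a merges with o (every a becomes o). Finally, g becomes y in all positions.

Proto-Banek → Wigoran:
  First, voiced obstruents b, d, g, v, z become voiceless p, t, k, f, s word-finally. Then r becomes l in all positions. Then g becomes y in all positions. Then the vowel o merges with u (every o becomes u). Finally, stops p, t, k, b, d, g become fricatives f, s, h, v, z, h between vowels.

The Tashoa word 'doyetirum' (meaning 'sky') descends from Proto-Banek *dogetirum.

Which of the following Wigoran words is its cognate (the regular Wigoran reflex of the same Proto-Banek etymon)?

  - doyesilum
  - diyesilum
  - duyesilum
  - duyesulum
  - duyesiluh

duyesilum

Wigoran: *dogetirum
  dogetirum (rule 1 does not apply)
  dogetirum → dogetilum   [unconditioned shift]
  dogetilum → doyetilum   [unconditioned shift]
  doyetilum → duyetilum   [vowel merger]
  duyetilum → duyesilum   [intervocalic lenition]
  giving Wigoran duyesilum.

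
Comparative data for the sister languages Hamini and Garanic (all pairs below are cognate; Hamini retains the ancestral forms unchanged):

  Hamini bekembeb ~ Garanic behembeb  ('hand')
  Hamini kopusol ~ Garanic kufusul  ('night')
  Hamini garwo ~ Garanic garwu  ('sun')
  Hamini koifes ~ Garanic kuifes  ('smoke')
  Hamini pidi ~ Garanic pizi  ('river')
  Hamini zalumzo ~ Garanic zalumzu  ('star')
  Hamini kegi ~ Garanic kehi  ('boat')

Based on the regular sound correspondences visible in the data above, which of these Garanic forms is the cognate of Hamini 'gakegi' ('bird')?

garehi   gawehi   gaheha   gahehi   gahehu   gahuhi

bekembeb ~ behembeb — Hamini k corresponds to Garanic h between vowels (before a front vowel).
kegi ~ kehi — Hamini g corresponds to Garanic h between vowels (before a front vowel).
Applying these to Hamini 'gakegi':
  gakegi → gahegi   (k→h between vowels (before a front vowel))
  gahegi → gahehi   (g→h between vowels (before a front vowel))
So the Garanic cognate is 'gahehi'.

gahehi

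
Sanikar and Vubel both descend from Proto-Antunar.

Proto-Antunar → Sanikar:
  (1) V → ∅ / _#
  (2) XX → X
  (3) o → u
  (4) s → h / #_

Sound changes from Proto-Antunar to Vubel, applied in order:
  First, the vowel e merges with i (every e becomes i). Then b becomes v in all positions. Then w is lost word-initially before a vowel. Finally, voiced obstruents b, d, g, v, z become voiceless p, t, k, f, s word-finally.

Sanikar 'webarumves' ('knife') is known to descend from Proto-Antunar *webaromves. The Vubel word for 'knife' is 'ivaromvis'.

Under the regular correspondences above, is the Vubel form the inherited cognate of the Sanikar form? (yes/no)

yes

Derive the expected Vubel reflex of *webaromves:
Vubel: start from *webaromves.
  rule 1 (vowel merger): webaromves → wibaromvis
  rule 2 (unconditioned shift): wibaromvis → wivaromvis
  rule 3 (glide loss): wivaromvis → ivaromvis
  rule 4: no change — ivaromvis
  ⇒ Vubel ivaromvis
Vubel 'ivaromvis' matches the regular reflex exactly, so the pair is cognate.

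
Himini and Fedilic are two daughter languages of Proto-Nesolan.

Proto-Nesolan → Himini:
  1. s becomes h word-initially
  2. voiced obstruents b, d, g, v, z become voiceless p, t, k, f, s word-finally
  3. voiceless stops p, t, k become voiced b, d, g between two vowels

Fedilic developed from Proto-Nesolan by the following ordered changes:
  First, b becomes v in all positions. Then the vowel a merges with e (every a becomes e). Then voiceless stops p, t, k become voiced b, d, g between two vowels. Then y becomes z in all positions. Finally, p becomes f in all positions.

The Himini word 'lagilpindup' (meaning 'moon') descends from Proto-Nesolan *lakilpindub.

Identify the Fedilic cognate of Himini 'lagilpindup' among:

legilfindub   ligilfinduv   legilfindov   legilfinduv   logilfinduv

legilfinduv

Fedilic: start from *lakilpindub.
  rule 1 (unconditioned shift): lakilpindub → lakilpinduv
  rule 2 (vowel merger): lakilpinduv → lekilpinduv
  rule 3 (intervocalic voicing): lekilpinduv → legilpinduv
  rule 4: no change — legilpinduv
  rule 5 (unconditioned shift): legilpinduv → legilfinduv
  ⇒ Fedilic legilfinduv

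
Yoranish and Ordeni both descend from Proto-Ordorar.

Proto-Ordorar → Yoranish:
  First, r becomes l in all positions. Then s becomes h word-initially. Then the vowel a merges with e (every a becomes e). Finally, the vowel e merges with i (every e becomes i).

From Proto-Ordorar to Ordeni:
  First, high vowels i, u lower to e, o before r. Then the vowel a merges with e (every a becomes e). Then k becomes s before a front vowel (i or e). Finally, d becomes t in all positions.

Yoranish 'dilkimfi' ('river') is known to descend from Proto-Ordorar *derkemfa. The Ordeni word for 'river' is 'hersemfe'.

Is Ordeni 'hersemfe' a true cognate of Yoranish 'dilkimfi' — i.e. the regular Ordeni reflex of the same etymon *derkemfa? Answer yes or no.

no

Derive the expected Ordeni reflex of *derkemfa:
Ordeni: *derkemfa > derkemfe > dersemfe > tersemfe  (by vowel merger, palatalisation, unconditioned shift)
The regular Ordeni reflex would be 'tersemfe', but the attested form is 'hersemfe'. The correspondence is irregular, so they are not cognates (the Ordeni form has a different source).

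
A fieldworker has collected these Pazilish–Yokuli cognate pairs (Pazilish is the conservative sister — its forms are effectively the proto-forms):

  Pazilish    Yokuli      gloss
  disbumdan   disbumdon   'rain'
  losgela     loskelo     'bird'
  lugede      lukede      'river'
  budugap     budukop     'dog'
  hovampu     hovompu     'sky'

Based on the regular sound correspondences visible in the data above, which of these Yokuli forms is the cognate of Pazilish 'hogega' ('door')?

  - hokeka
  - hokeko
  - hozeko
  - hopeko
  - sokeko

lugede ~ lukede — Pazilish g corresponds to Yokuli k between vowels (before a front vowel).
budugap ~ budukop — Pazilish g corresponds to Yokuli k between vowels (before a back vowel).
losgela ~ loskelo — Pazilish a corresponds to Yokuli o word-finally.
Applying these to Pazilish 'hogega':
  hogega → hokega   (g→k between vowels (before a front vowel))
  hokega → hokeka   (g→k between vowels (before a back vowel))
  hokeka → hokeko   (a→o word-finally)
So the Yokuli cognate is 'hokeko'.

hokeko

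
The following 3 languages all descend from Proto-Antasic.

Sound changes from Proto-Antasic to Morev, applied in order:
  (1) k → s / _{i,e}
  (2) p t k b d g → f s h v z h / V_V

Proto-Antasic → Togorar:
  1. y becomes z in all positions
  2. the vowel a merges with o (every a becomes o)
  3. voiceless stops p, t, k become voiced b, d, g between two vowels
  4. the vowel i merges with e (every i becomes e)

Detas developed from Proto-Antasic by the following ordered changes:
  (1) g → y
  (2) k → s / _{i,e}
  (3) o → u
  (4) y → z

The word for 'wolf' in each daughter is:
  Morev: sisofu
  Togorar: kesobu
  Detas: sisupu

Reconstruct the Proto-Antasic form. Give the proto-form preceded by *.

Position 2: Morev has i, Togorar has e, Detas has i. Morev preserves i here (none of its changes turn any other segment into i), so the proto-segment is *i.
Position 5: Morev has f, Togorar has b, Detas has p. Detas preserves p here (none of its changes turn any other segment into p), so the proto-segment is *p.
Verify the candidate proto-form against each daughter:
Morev: start from *kisopu.
  rule 1 (palatalisation): kisopu → sisopu
  rule 2 (intervocalic lenition): sisopu → sisofu
  ⇒ Morev sisofu
Togorar: *kisopu > kisobu > kesobu  (by intervocalic voicing, vowel merger)
Detas: start from *kisopu.
  rule 1: no change — kisopu
  rule 2 (palatalisation): kisopu → sisopu
  rule 3 (vowel merger): sisopu → sisupu
  rule 4: no change — sisupu
  ⇒ Detas sisupu
*kisopu is the unique common source.

*kisopu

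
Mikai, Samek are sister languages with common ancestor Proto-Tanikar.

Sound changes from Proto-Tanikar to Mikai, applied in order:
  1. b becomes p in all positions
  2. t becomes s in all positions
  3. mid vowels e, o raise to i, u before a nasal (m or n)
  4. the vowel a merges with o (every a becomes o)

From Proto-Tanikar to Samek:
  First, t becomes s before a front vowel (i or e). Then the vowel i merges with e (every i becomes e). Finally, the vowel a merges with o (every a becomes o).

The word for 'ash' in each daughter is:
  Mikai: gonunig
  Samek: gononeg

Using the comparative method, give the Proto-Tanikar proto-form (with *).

Position 6: Mikai has i, Samek has e. Taking the neighbouring segments as reconstructed: Mikai i can only go back to *i; Samek e could go back to *e or *i — the one source consistent with every daughter is *i.
Position 4: Mikai has u, Samek has o. Taking the neighbouring segments as reconstructed: Mikai u could go back to *o or *u; Samek o could go back to *a or *o — the one source consistent with every daughter is *o.
Position 2: Mikai has o, Samek has o. Taking the neighbouring segments as reconstructed: Mikai o can only go back to *a; Samek o could go back to *a or *o — the one source consistent with every daughter is *a.
Verify the candidate proto-form against each daughter:
Mikai: *ganonig > ganunig > gonunig  (by pre-nasal raising, vowel merger)
Samek: *ganonig
  ganonig (rule 1 does not apply)
  ganonig → ganoneg   [vowel merger]
  ganoneg → gononeg   [vowel merger]
  giving Samek gononeg.
*ganonig is the unique common source.

*ganonig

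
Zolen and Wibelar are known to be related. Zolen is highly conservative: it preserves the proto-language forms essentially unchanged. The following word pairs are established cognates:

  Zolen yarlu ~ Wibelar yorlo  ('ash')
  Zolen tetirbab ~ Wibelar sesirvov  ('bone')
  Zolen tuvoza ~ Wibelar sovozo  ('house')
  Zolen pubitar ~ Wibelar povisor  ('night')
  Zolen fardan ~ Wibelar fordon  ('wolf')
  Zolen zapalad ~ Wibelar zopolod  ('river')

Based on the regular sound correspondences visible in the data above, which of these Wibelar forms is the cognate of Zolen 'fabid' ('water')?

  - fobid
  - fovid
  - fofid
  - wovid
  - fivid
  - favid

tetirbab ~ sesirvov — Zolen a corresponds to Wibelar o after a consonant, before a labial obstruent.
pubitar ~ povisor — Zolen b corresponds to Wibelar v between vowels (before a front vowel).
Applying these to Zolen 'fabid':
  fabid → fobid   (a→o after a consonant, before a labial obstruent)
  fobid → fovid   (b→v between vowels (before a front vowel))
So the Wibelar cognate is 'fovid'.

fovid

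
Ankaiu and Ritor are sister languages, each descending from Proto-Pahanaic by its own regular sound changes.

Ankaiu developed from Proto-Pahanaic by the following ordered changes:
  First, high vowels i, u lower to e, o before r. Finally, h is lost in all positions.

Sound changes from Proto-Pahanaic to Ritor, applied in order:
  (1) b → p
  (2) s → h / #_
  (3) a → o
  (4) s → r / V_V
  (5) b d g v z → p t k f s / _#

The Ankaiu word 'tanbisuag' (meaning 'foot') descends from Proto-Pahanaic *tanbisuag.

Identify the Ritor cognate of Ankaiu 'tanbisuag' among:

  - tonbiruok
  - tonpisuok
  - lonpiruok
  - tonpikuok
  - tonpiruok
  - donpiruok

tonpiruok

Ritor: start from *tanbisuag.
  rule 1 (unconditioned shift): tanbisuag → tanpisuag
  rule 2: no change — tanpisuag
  rule 3 (vowel merger): tanpisuag → tonpisuog
  rule 4 (rhotacism): tonpisuog → tonpiruog
  rule 5 (final devoicing): tonpiruog → tonpiruok
  ⇒ Ritor tonpiruok
The other candidates each miss or misapply at least one Ritor change.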